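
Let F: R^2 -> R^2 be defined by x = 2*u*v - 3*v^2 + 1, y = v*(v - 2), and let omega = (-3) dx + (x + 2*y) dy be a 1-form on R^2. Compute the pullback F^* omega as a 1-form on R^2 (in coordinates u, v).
F^* omega = (-6*v) du + (4*u*v^2 - 4*u*v - 6*u - 2*v^3 - 6*v^2 + 28*v - 2) dv

Using F^*(f dg) = (f ∘ F) d(g ∘ F), substitute each coordinate x_i by F_i(u, v) in f_i, and replace dx_i by d F_i = (∂F_i/∂u) du + (∂F_i/∂v) dv.
  For the x component: f_1(F) = -3; d F_1 = (2*v) du + (2*u - 6*v) dv
  For the y component: f_2(F) = 2*u*v - v^2 - 4*v + 1; d F_2 = (0) du + (2*v - 2) dv
Combining and collecting du, dv coefficients:
  coeff of du: -6*v
  coeff of dv: 4*u*v^2 - 4*u*v - 6*u - 2*v^3 - 6*v^2 + 28*v - 2
F^* omega = (-6*v) du + (4*u*v^2 - 4*u*v - 6*u - 2*v^3 - 6*v^2 + 28*v - 2) dv.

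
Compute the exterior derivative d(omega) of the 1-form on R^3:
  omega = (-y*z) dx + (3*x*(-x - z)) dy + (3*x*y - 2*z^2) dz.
d(omega) = (-6*x - 2*z) dx ∧ dy + (4*y) dx ∧ dz + (6*x) dy ∧ dz

For a 1-form omega = sum_i f_i dx_i, the exterior derivative is
  d(omega) = sum_{i < j} (∂f_j/∂x_i - ∂f_i/∂x_j) dx_i ∧ dx_j.
  coefficient of dx ∧ dy: ∂f_2/∂x - ∂f_1/∂y = ∂(3*x*(-x - z))/∂x - ∂(-y*z)/∂y = -6*x - 2*z
  coefficient of dx ∧ dz: ∂f_3/∂x - ∂f_1/∂z = ∂(3*x*y - 2*z^2)/∂x - ∂(-y*z)/∂z = 4*y
  coefficient of dy ∧ dz: ∂f_3/∂y - ∂f_2/∂z = ∂(3*x*y - 2*z^2)/∂y - ∂(3*x*(-x - z))/∂z = 6*x
Assembling: d(omega) = (-6*x - 2*z) dx ∧ dy + (4*y) dx ∧ dz + (6*x) dy ∧ dz.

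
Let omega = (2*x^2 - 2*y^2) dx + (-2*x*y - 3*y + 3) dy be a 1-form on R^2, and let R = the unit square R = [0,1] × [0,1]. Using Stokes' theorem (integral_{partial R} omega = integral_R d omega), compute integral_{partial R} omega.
integral_(partial R) omega = 1

Stokes: integral_partial_R omega = integral_R d omega with d omega = (∂Q/∂x - ∂P/∂y) dx ∧ dy.
  ∂Q/∂x = -2*y
  ∂P/∂y = -4*y
  integrand = ∂Q/∂x - ∂P/∂y = 2*y.
Integrating over R: integral_0^1 integral_0^1 (2*y) dx dy = 1.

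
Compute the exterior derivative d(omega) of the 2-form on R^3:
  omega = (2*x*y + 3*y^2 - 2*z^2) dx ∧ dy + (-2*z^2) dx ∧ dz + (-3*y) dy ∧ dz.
d(omega) = (-4*z) dx ∧ dy ∧ dz

For a 2-form omega = sum_{i<j} g_{ij} dx_i ∧ dx_j, the exterior derivative is
  d(omega) = sum_{i<j} d(g_{ij}) ∧ dx_i ∧ dx_j = sum_{i<j, k} (∂g_{ij}/∂x_k) dx_k ∧ dx_i ∧ dx_j.
Expand each term, using dx_k ∧ dx_i ∧ dx_j = sgn(permutation) dx_{(a)} ∧ dx_{(b)} ∧ dx_{(c)} with (a < b < c) sorted:
  d(2*x*y + 3*y^2 - 2*z^2) includes (∂/∂z)(2*x*y + 3*y^2 - 2*z^2) dz = (-4*z) dz, which multiplied by dx ∧ dy gives (-4*z) dx ∧ dy ∧ dz
Collecting like 3-forms: d(omega) = (-4*z) dx ∧ dy ∧ dz.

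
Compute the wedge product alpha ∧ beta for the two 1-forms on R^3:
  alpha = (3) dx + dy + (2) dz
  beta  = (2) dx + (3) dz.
alpha ∧ beta = (5) dx ∧ dz + (-2) dx ∧ dy + (3) dy ∧ dz

Distribute the wedge, using dx_i ∧ dx_j = -dx_j ∧ dx_i and dx_i ∧ dx_i = 0. For each pair (i, j) with i < j, the coefficient of dx_i ∧ dx_j in alpha ∧ beta is (alpha_i * beta_j - alpha_j * beta_i). Collecting: alpha ∧ beta = (5) dx ∧ dz + (-2) dx ∧ dy + (3) dy ∧ dz.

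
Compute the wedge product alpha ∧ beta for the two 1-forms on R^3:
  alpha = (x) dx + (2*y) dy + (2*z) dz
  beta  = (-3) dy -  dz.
alpha ∧ beta = (-3*x) dx ∧ dy + (-x) dx ∧ dz + (-2*y + 6*z) dy ∧ dz

Distribute the wedge, using dx_i ∧ dx_j = -dx_j ∧ dx_i and dx_i ∧ dx_i = 0. For each pair (i, j) with i < j, the coefficient of dx_i ∧ dx_j in alpha ∧ beta is (alpha_i * beta_j - alpha_j * beta_i). Collecting: alpha ∧ beta = (-3*x) dx ∧ dy + (-x) dx ∧ dz + (-2*y + 6*z) dy ∧ dz.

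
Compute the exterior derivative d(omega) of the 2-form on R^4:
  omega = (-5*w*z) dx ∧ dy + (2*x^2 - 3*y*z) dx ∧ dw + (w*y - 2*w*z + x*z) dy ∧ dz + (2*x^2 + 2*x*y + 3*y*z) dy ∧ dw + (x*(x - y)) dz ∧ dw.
d(omega) = (-5*w + z) dx ∧ dy ∧ dz + (4*x + 2*y - 2*z) dx ∧ dy ∧ dw + (2*x + 2*y) dx ∧ dz ∧ dw + (-x - 2*y - 2*z) dy ∧ dz ∧ dw

For a 2-form omega = sum_{i<j} g_{ij} dx_i ∧ dx_j, the exterior derivative is
  d(omega) = sum_{i<j} d(g_{ij}) ∧ dx_i ∧ dx_j = sum_{i<j, k} (∂g_{ij}/∂x_k) dx_k ∧ dx_i ∧ dx_j.
Expand each term, using dx_k ∧ dx_i ∧ dx_j = sgn(permutation) dx_{(a)} ∧ dx_{(b)} ∧ dx_{(c)} with (a < b < c) sorted:
  d(-5*w*z) includes (∂/∂z)(-5*w*z) dz = (-5*w) dz, which multiplied by dx ∧ dy gives (-5*w) dx ∧ dy ∧ dz
  d(-5*w*z) includes (∂/∂w)(-5*w*z) dw = (-5*z) dw, which multiplied by dx ∧ dy gives (-5*z) dx ∧ dy ∧ dw
  d(2*x^2 - 3*y*z) includes (∂/∂y)(2*x^2 - 3*y*z) dy = (-3*z) dy, which multiplied by dx ∧ dw gives (3*z) dx ∧ dy ∧ dw
  d(2*x^2 - 3*y*z) includes (∂/∂z)(2*x^2 - 3*y*z) dz = (-3*y) dz, which multiplied by dx ∧ dw gives (3*y) dx ∧ dz ∧ dw
  d(w*y - 2*w*z + x*z) includes (∂/∂x)(w*y - 2*w*z + x*z) dx = (z) dx, which multiplied by dy ∧ dz gives (z) dx ∧ dy ∧ dz
  d(w*y - 2*w*z + x*z) includes (∂/∂w)(w*y - 2*w*z + x*z) dw = (y - 2*z) dw, which multiplied by dy ∧ dz gives (y - 2*z) dy ∧ dz ∧ dw
  d(2*x^2 + 2*x*y + 3*y*z) includes (∂/∂x)(2*x^2 + 2*x*y + 3*y*z) dx = (4*x + 2*y) dx, which multiplied by dy ∧ dw gives (4*x + 2*y) dx ∧ dy ∧ dw
  d(2*x^2 + 2*x*y + 3*y*z) includes (∂/∂z)(2*x^2 + 2*x*y + 3*y*z) dz = (3*y) dz, which multiplied by dy ∧ dw gives (-3*y) dy ∧ dz ∧ dw
  d(x*(x - y)) includes (∂/∂x)(x*(x - y)) dx = (2*x - y) dx, which multiplied by dz ∧ dw gives (2*x - y) dx ∧ dz ∧ dw
  d(x*(x - y)) includes (∂/∂y)(x*(x - y)) dy = (-x) dy, which multiplied by dz ∧ dw gives (-x) dy ∧ dz ∧ dw
Collecting like 3-forms: d(omega) = (-5*w + z) dx ∧ dy ∧ dz + (4*x + 2*y - 2*z) dx ∧ dy ∧ dw + (2*x + 2*y) dx ∧ dz ∧ dw + (-x - 2*y - 2*z) dy ∧ dz ∧ dw.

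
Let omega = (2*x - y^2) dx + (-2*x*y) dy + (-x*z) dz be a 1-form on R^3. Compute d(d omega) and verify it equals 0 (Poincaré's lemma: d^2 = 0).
d(d omega) = 0

Step 1: d omega = sum_{i<j} (∂f_j/∂x_i - ∂f_i/∂x_j) dx_i ∧ dx_j:
  coeff of dx ∧ dy: 0
  coeff of dx ∧ dz: -z
  coeff of dy ∧ dz: 0
Step 2: Apply d again to each 2-form coefficient. The only possible 3-form in R^3 is dx ∧ dy ∧ dz, with coefficient
  ∂(coeff of dy∧dz)/∂x - ∂(coeff of dx∧dz)/∂y + ∂(coeff of dx∧dy)/∂z
  = ∂/∂x (0) - ∂/∂y (-z) + ∂/∂z (0).
Each of these terms simplifies to sums of mixed partials that cancel in pairs. The result is 0 (by equality of mixed partials for smooth functions — Schwarz / Clairaut).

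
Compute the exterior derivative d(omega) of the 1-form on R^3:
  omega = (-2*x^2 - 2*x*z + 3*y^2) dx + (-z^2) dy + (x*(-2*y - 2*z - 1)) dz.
d(omega) = (-6*y) dx ∧ dy + (2*x - 2*y - 2*z - 1) dx ∧ dz + (-2*x + 2*z) dy ∧ dz

For a 1-form omega = sum_i f_i dx_i, the exterior derivative is
  d(omega) = sum_{i < j} (∂f_j/∂x_i - ∂f_i/∂x_j) dx_i ∧ dx_j.
  coefficient of dx ∧ dy: ∂f_2/∂x - ∂f_1/∂y = ∂(-z^2)/∂x - ∂(-2*x^2 - 2*x*z + 3*y^2)/∂y = -6*y
  coefficient of dx ∧ dz: ∂f_3/∂x - ∂f_1/∂z = ∂(x*(-2*y - 2*z - 1))/∂x - ∂(-2*x^2 - 2*x*z + 3*y^2)/∂z = 2*x - 2*y - 2*z - 1
  coefficient of dy ∧ dz: ∂f_3/∂y - ∂f_2/∂z = ∂(x*(-2*y - 2*z - 1))/∂y - ∂(-z^2)/∂z = -2*x + 2*z
Assembling: d(omega) = (-6*y) dx ∧ dy + (2*x - 2*y - 2*z - 1) dx ∧ dz + (-2*x + 2*z) dy ∧ dz.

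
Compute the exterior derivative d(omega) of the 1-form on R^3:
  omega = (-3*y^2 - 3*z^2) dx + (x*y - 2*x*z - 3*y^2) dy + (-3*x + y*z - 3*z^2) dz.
d(omega) = (7*y - 2*z) dx ∧ dy + (6*z - 3) dx ∧ dz + (2*x + z) dy ∧ dz

For a 1-form omega = sum_i f_i dx_i, the exterior derivative is
  d(omega) = sum_{i < j} (∂f_j/∂x_i - ∂f_i/∂x_j) dx_i ∧ dx_j.
  coefficient of dx ∧ dy: ∂f_2/∂x - ∂f_1/∂y = ∂(x*y - 2*x*z - 3*y^2)/∂x - ∂(-3*y^2 - 3*z^2)/∂y = 7*y - 2*z
  coefficient of dx ∧ dz: ∂f_3/∂x - ∂f_1/∂z = ∂(-3*x + y*z - 3*z^2)/∂x - ∂(-3*y^2 - 3*z^2)/∂z = 6*z - 3
  coefficient of dy ∧ dz: ∂f_3/∂y - ∂f_2/∂z = ∂(-3*x + y*z - 3*z^2)/∂y - ∂(x*y - 2*x*z - 3*y^2)/∂z = 2*x + z
Assembling: d(omega) = (7*y - 2*z) dx ∧ dy + (6*z - 3) dx ∧ dz + (2*x + z) dy ∧ dz.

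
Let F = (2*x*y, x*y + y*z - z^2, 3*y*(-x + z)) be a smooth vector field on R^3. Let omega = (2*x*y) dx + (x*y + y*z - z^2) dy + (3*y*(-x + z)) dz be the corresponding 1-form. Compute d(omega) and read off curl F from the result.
d(omega) = (-3*x - y + 5*z) dy ∧ dz + (3*y) dz ∧ dx + (-2*x + y) dx ∧ dy; curl F = (-3*x - y + 5*z, 3*y, -2*x + y)

d omega = sum_{i<j} (∂f_j/∂x_i - ∂f_i/∂x_j) dx_i ∧ dx_j. Under the identification (dy ∧ dz, dz ∧ dx, dx ∧ dy) ↔ (e_x, e_y, e_z), the coefficients are exactly the components of curl F. Compute:
  ∂R/∂y - ∂Q/∂z = (-3*x + 3*z) - (y - 2*z) = -3*x - y + 5*z
  ∂P/∂z - ∂R/∂x = (0) - (-3*y) = 3*y
  ∂Q/∂x - ∂P/∂y = (y) - (2*x) = -2*x + y.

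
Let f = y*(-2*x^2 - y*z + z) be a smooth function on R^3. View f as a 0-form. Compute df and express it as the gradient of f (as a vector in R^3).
df = (-4*x*y) dx + (-2*x^2 - 2*y*z + z) dy + (y*(1 - y)) dz; grad f = (-4*x*y, -2*x^2 - 2*y*z + z, y*(1 - y))

For a 0-form f, d f = (∂f/∂x) dx + (∂f/∂y) dy + (∂f/∂z) dz. The components of the vector representation are exactly the entries of grad f in Cartesian coordinates:
  ∂f/∂x = -4*x*y
  ∂f/∂y = -2*x^2 - 2*y*z + z
  ∂f/∂z = y*(1 - y).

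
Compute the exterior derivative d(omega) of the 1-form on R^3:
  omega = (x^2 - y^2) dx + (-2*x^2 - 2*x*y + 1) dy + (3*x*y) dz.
d(omega) = (-4*x) dx ∧ dy + (3*y) dx ∧ dz + (3*x) dy ∧ dz

For a 1-form omega = sum_i f_i dx_i, the exterior derivative is
  d(omega) = sum_{i < j} (∂f_j/∂x_i - ∂f_i/∂x_j) dx_i ∧ dx_j.
  coefficient of dx ∧ dy: ∂f_2/∂x - ∂f_1/∂y = ∂(-2*x^2 - 2*x*y + 1)/∂x - ∂(x^2 - y^2)/∂y = -4*x
  coefficient of dx ∧ dz: ∂f_3/∂x - ∂f_1/∂z = ∂(3*x*y)/∂x - ∂(x^2 - y^2)/∂z = 3*y
  coefficient of dy ∧ dz: ∂f_3/∂y - ∂f_2/∂z = ∂(3*x*y)/∂y - ∂(-2*x^2 - 2*x*y + 1)/∂z = 3*x
Assembling: d(omega) = (-4*x) dx ∧ dy + (3*y) dx ∧ dz + (3*x) dy ∧ dz.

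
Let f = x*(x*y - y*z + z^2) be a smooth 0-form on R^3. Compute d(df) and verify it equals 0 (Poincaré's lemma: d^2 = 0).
d(df) = 0

Step 1: df = sum_i (∂f/∂x_i) dx_i = (2*x*y - y*z + z^2) dx + (x*(x - z)) dy + (x*(-y + 2*z)) dz.
Step 2: Apply d again. Using the 1-form formula, the coefficient of dx ∧ dy in d(df) is ∂^2 f/∂x ∂y - ∂^2 f/∂y ∂x = (2*x - z) - (2*x - z) = 0 (equality of mixed partials for smooth f).
Similarly for dx ∧ dz and dy ∧ dz — all coefficients vanish. So d(df) = 0.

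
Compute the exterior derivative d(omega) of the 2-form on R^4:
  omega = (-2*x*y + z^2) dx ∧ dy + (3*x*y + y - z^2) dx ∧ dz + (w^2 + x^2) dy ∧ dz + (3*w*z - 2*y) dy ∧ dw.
d(omega) = (-x + 2*z - 1) dx ∧ dy ∧ dz + (-w) dy ∧ dz ∧ dw

For a 2-form omega = sum_{i<j} g_{ij} dx_i ∧ dx_j, the exterior derivative is
  d(omega) = sum_{i<j} d(g_{ij}) ∧ dx_i ∧ dx_j = sum_{i<j, k} (∂g_{ij}/∂x_k) dx_k ∧ dx_i ∧ dx_j.
Expand each term, using dx_k ∧ dx_i ∧ dx_j = sgn(permutation) dx_{(a)} ∧ dx_{(b)} ∧ dx_{(c)} with (a < b < c) sorted:
  d(-2*x*y + z^2) includes (∂/∂z)(-2*x*y + z^2) dz = (2*z) dz, which multiplied by dx ∧ dy gives (2*z) dx ∧ dy ∧ dz
  d(3*x*y + y - z^2) includes (∂/∂y)(3*x*y + y - z^2) dy = (3*x + 1) dy, which multiplied by dx ∧ dz gives (-3*x - 1) dx ∧ dy ∧ dz
  d(w^2 + x^2) includes (∂/∂x)(w^2 + x^2) dx = (2*x) dx, which multiplied by dy ∧ dz gives (2*x) dx ∧ dy ∧ dz
  d(w^2 + x^2) includes (∂/∂w)(w^2 + x^2) dw = (2*w) dw, which multiplied by dy ∧ dz gives (2*w) dy ∧ dz ∧ dw
  d(3*w*z - 2*y) includes (∂/∂z)(3*w*z - 2*y) dz = (3*w) dz, which multiplied by dy ∧ dw gives (-3*w) dy ∧ dz ∧ dw
Collecting like 3-forms: d(omega) = (-x + 2*z - 1) dx ∧ dy ∧ dz + (-w) dy ∧ dz ∧ dw.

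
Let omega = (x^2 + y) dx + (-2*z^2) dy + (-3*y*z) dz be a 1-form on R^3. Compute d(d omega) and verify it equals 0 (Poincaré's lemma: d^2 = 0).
d(d omega) = 0

Step 1: d omega = sum_{i<j} (∂f_j/∂x_i - ∂f_i/∂x_j) dx_i ∧ dx_j:
  coeff of dx ∧ dy: -1
  coeff of dx ∧ dz: 0
  coeff of dy ∧ dz: z
Step 2: Apply d again to each 2-form coefficient. The only possible 3-form in R^3 is dx ∧ dy ∧ dz, with coefficient
  ∂(coeff of dy∧dz)/∂x - ∂(coeff of dx∧dz)/∂y + ∂(coeff of dx∧dy)/∂z
  = ∂/∂x (z) - ∂/∂y (0) + ∂/∂z (-1).
Each of these terms simplifies to sums of mixed partials that cancel in pairs. The result is 0 (by equality of mixed partials for smooth functions — Schwarz / Clairaut).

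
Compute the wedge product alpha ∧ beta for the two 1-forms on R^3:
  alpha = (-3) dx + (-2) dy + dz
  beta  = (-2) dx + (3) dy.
alpha ∧ beta = (-13) dx ∧ dy + (2) dx ∧ dz + (-3) dy ∧ dz

Distribute the wedge, using dx_i ∧ dx_j = -dx_j ∧ dx_i and dx_i ∧ dx_i = 0. For each pair (i, j) with i < j, the coefficient of dx_i ∧ dx_j in alpha ∧ beta is (alpha_i * beta_j - alpha_j * beta_i). Collecting: alpha ∧ beta = (-13) dx ∧ dy + (2) dx ∧ dz + (-3) dy ∧ dz.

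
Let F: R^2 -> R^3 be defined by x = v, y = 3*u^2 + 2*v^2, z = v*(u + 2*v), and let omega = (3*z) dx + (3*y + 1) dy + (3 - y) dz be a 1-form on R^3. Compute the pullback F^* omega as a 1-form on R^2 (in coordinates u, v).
F^* omega = (54*u^3 - 3*u^2*v + 36*u*v^2 + 6*u - 2*v^3 + 3*v) du + (-3*u^3 + 24*u^2*v - 2*u*v^2 + 3*u*v + 3*u + 16*v^3 + 6*v^2 + 16*v) dv

Using F^*(f dg) = (f ∘ F) d(g ∘ F), substitute each coordinate x_i by F_i(u, v) in f_i, and replace dx_i by d F_i = (∂F_i/∂u) du + (∂F_i/∂v) dv.
  For the x component: f_1(F) = 3*v*(u + 2*v); d F_1 = (0) du + (1) dv
  For the y component: f_2(F) = 9*u^2 + 6*v^2 + 1; d F_2 = (6*u) du + (4*v) dv
  For the z component: f_3(F) = -3*u^2 - 2*v^2 + 3; d F_3 = (v) du + (u + 4*v) dv
Combining and collecting du, dv coefficients:
  coeff of du: 54*u^3 - 3*u^2*v + 36*u*v^2 + 6*u - 2*v^3 + 3*v
  coeff of dv: -3*u^3 + 24*u^2*v - 2*u*v^2 + 3*u*v + 3*u + 16*v^3 + 6*v^2 + 16*v
F^* omega = (54*u^3 - 3*u^2*v + 36*u*v^2 + 6*u - 2*v^3 + 3*v) du + (-3*u^3 + 24*u^2*v - 2*u*v^2 + 3*u*v + 3*u + 16*v^3 + 6*v^2 + 16*v) dv.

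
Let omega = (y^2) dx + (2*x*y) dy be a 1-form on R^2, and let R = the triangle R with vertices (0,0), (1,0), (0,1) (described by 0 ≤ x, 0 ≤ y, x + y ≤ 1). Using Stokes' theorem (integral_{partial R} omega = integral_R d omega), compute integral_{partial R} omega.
integral_(partial R) omega = 0

Stokes: integral_partial_R omega = integral_R d omega with d omega = (∂Q/∂x - ∂P/∂y) dx ∧ dy.
  ∂Q/∂x = 2*y
  ∂P/∂y = 2*y
  integrand = ∂Q/∂x - ∂P/∂y = 0.
Integrating over R: integral_0^1 integral_0^{1-x} (0) dy dx = 0.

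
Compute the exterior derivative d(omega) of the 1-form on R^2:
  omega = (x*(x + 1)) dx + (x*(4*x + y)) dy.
d(omega) = (8*x + y) dx ∧ dy

For a 1-form omega = sum_i f_i dx_i, the exterior derivative is
  d(omega) = sum_{i < j} (∂f_j/∂x_i - ∂f_i/∂x_j) dx_i ∧ dx_j.
  coefficient of dx ∧ dy: ∂f_2/∂x - ∂f_1/∂y = ∂(x*(4*x + y))/∂x - ∂(x*(x + 1))/∂y = 8*x + y
Assembling: d(omega) = (8*x + y) dx ∧ dy.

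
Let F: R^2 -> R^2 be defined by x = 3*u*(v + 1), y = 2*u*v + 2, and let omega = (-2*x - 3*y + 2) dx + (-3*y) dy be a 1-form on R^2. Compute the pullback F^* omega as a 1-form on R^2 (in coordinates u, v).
F^* omega = (-48*u*v^2 - 54*u*v - 18*u - 24*v - 12) du + (6*u*(-8*u*v - 3*u - 4)) dv

Using F^*(f dg) = (f ∘ F) d(g ∘ F), substitute each coordinate x_i by F_i(u, v) in f_i, and replace dx_i by d F_i = (∂F_i/∂u) du + (∂F_i/∂v) dv.
  For the x component: f_1(F) = -12*u*v - 6*u - 4; d F_1 = (3*v + 3) du + (3*u) dv
  For the y component: f_2(F) = -6*u*v - 6; d F_2 = (2*v) du + (2*u) dv
Combining and collecting du, dv coefficients:
  coeff of du: -48*u*v^2 - 54*u*v - 18*u - 24*v - 12
  coeff of dv: 6*u*(-8*u*v - 3*u - 4)
F^* omega = (-48*u*v^2 - 54*u*v - 18*u - 24*v - 12) du + (6*u*(-8*u*v - 3*u - 4)) dv.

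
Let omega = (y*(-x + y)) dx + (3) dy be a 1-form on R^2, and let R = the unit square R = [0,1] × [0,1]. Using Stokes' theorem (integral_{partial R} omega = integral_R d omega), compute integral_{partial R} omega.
integral_(partial R) omega = -1/2

Stokes: integral_partial_R omega = integral_R d omega with d omega = (∂Q/∂x - ∂P/∂y) dx ∧ dy.
  ∂Q/∂x = 0
  ∂P/∂y = -x + 2*y
  integrand = ∂Q/∂x - ∂P/∂y = x - 2*y.
Integrating over R: integral_0^1 integral_0^1 (x - 2*y) dx dy = -1/2.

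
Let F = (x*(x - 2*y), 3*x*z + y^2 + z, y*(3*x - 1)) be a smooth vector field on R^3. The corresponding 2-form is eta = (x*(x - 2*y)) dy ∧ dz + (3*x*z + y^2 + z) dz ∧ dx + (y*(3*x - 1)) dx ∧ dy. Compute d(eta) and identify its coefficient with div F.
d(eta) = (2*x) dx ∧ dy ∧ dz; div F = 2*x

For a 2-form in R^3 of the form above, applying d gives a 3-form with coefficient ∂P/∂x + ∂Q/∂y + ∂R/∂z:
  ∂P/∂x = 2*x - 2*y
  ∂Q/∂y = 2*y
  ∂R/∂z = 0
Sum = 2*x, which is exactly div F.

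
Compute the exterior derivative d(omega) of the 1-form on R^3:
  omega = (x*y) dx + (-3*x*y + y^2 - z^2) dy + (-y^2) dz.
d(omega) = (-x - 3*y) dx ∧ dy + (-2*y + 2*z) dy ∧ dz

For a 1-form omega = sum_i f_i dx_i, the exterior derivative is
  d(omega) = sum_{i < j} (∂f_j/∂x_i - ∂f_i/∂x_j) dx_i ∧ dx_j.
  coefficient of dx ∧ dy: ∂f_2/∂x - ∂f_1/∂y = ∂(-3*x*y + y^2 - z^2)/∂x - ∂(x*y)/∂y = -x - 3*y
  coefficient of dy ∧ dz: ∂f_3/∂y - ∂f_2/∂z = ∂(-y^2)/∂y - ∂(-3*x*y + y^2 - z^2)/∂z = -2*y + 2*z
Assembling: d(omega) = (-x - 3*y) dx ∧ dy + (-2*y + 2*z) dy ∧ dz.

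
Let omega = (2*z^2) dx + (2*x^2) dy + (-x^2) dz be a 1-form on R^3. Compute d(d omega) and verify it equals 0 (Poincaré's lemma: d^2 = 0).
d(d omega) = 0

Step 1: d omega = sum_{i<j} (∂f_j/∂x_i - ∂f_i/∂x_j) dx_i ∧ dx_j:
  coeff of dx ∧ dy: 4*x
  coeff of dx ∧ dz: -2*x - 4*z
  coeff of dy ∧ dz: 0
Step 2: Apply d again to each 2-form coefficient. The only possible 3-form in R^3 is dx ∧ dy ∧ dz, with coefficient
  ∂(coeff of dy∧dz)/∂x - ∂(coeff of dx∧dz)/∂y + ∂(coeff of dx∧dy)/∂z
  = ∂/∂x (0) - ∂/∂y (-2*x - 4*z) + ∂/∂z (4*x).
Each of these terms simplifies to sums of mixed partials that cancel in pairs. The result is 0 (by equality of mixed partials for smooth functions — Schwarz / Clairaut).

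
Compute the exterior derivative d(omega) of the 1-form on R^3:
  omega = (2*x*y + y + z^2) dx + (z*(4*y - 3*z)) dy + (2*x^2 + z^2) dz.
d(omega) = (-2*x - 1) dx ∧ dy + (4*x - 2*z) dx ∧ dz + (-4*y + 6*z) dy ∧ dz

For a 1-form omega = sum_i f_i dx_i, the exterior derivative is
  d(omega) = sum_{i < j} (∂f_j/∂x_i - ∂f_i/∂x_j) dx_i ∧ dx_j.
  coefficient of dx ∧ dy: ∂f_2/∂x - ∂f_1/∂y = ∂(z*(4*y - 3*z))/∂x - ∂(2*x*y + y + z^2)/∂y = -2*x - 1
  coefficient of dx ∧ dz: ∂f_3/∂x - ∂f_1/∂z = ∂(2*x^2 + z^2)/∂x - ∂(2*x*y + y + z^2)/∂z = 4*x - 2*z
  coefficient of dy ∧ dz: ∂f_3/∂y - ∂f_2/∂z = ∂(2*x^2 + z^2)/∂y - ∂(z*(4*y - 3*z))/∂z = -4*y + 6*z
Assembling: d(omega) = (-2*x - 1) dx ∧ dy + (4*x - 2*z) dx ∧ dz + (-4*y + 6*z) dy ∧ dz.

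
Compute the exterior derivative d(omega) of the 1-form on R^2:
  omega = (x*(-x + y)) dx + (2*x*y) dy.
d(omega) = (-x + 2*y) dx ∧ dy

For a 1-form omega = sum_i f_i dx_i, the exterior derivative is
  d(omega) = sum_{i < j} (∂f_j/∂x_i - ∂f_i/∂x_j) dx_i ∧ dx_j.
  coefficient of dx ∧ dy: ∂f_2/∂x - ∂f_1/∂y = ∂(2*x*y)/∂x - ∂(x*(-x + y))/∂y = -x + 2*y
Assembling: d(omega) = (-x + 2*y) dx ∧ dy.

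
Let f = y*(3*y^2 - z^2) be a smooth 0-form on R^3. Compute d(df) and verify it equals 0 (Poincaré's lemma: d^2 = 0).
d(df) = 0

Step 1: df = sum_i (∂f/∂x_i) dx_i = (0) dx + (9*y^2 - z^2) dy + (-2*y*z) dz.
Step 2: Apply d again. Using the 1-form formula, the coefficient of dx ∧ dy in d(df) is ∂^2 f/∂x ∂y - ∂^2 f/∂y ∂x = (0) - (0) = 0 (equality of mixed partials for smooth f).
Similarly for dx ∧ dz and dy ∧ dz — all coefficients vanish. So d(df) = 0.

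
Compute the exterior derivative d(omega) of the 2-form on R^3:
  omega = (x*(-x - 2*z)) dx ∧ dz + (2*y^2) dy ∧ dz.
d(omega) = 0

For a 2-form omega = sum_{i<j} g_{ij} dx_i ∧ dx_j, the exterior derivative is
  d(omega) = sum_{i<j} d(g_{ij}) ∧ dx_i ∧ dx_j = sum_{i<j, k} (∂g_{ij}/∂x_k) dx_k ∧ dx_i ∧ dx_j.
Expand each term, using dx_k ∧ dx_i ∧ dx_j = sgn(permutation) dx_{(a)} ∧ dx_{(b)} ∧ dx_{(c)} with (a < b < c) sorted:

Collecting like 3-forms: d(omega) = 0.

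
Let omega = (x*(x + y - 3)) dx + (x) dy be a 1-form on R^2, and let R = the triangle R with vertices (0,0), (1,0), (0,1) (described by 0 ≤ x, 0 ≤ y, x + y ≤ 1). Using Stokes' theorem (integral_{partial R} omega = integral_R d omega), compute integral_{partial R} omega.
integral_(partial R) omega = 1/3

Stokes: integral_partial_R omega = integral_R d omega with d omega = (∂Q/∂x - ∂P/∂y) dx ∧ dy.
  ∂Q/∂x = 1
  ∂P/∂y = x
  integrand = ∂Q/∂x - ∂P/∂y = 1 - x.
Integrating over R: integral_0^1 integral_0^{1-x} (1 - x) dy dx = 1/3.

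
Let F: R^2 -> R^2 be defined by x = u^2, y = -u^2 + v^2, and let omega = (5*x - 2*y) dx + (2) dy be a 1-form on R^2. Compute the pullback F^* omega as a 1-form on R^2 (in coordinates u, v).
F^* omega = (2*u*(7*u^2 - 2*v^2 - 2)) du + (4*v) dv

Using F^*(f dg) = (f ∘ F) d(g ∘ F), substitute each coordinate x_i by F_i(u, v) in f_i, and replace dx_i by d F_i = (∂F_i/∂u) du + (∂F_i/∂v) dv.
  For the x component: f_1(F) = 7*u^2 - 2*v^2; d F_1 = (2*u) du + (0) dv
  For the y component: f_2(F) = 2; d F_2 = (-2*u) du + (2*v) dv
Combining and collecting du, dv coefficients:
  coeff of du: 2*u*(7*u^2 - 2*v^2 - 2)
  coeff of dv: 4*v
F^* omega = (2*u*(7*u^2 - 2*v^2 - 2)) du + (4*v) dv.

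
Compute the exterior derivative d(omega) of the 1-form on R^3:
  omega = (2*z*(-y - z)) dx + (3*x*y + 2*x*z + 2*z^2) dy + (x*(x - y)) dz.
d(omega) = (3*y + 4*z) dx ∧ dy + (2*x + y + 4*z) dx ∧ dz + (-3*x - 4*z) dy ∧ dz

For a 1-form omega = sum_i f_i dx_i, the exterior derivative is
  d(omega) = sum_{i < j} (∂f_j/∂x_i - ∂f_i/∂x_j) dx_i ∧ dx_j.
  coefficient of dx ∧ dy: ∂f_2/∂x - ∂f_1/∂y = ∂(3*x*y + 2*x*z + 2*z^2)/∂x - ∂(2*z*(-y - z))/∂y = 3*y + 4*z
  coefficient of dx ∧ dz: ∂f_3/∂x - ∂f_1/∂z = ∂(x*(x - y))/∂x - ∂(2*z*(-y - z))/∂z = 2*x + y + 4*z
  coefficient of dy ∧ dz: ∂f_3/∂y - ∂f_2/∂z = ∂(x*(x - y))/∂y - ∂(3*x*y + 2*x*z + 2*z^2)/∂z = -3*x - 4*z
Assembling: d(omega) = (3*y + 4*z) dx ∧ dy + (2*x + y + 4*z) dx ∧ dz + (-3*x - 4*z) dy ∧ dz.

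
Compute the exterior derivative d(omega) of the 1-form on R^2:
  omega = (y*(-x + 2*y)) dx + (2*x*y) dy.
d(omega) = (x - 2*y) dx ∧ dy

For a 1-form omega = sum_i f_i dx_i, the exterior derivative is
  d(omega) = sum_{i < j} (∂f_j/∂x_i - ∂f_i/∂x_j) dx_i ∧ dx_j.
  coefficient of dx ∧ dy: ∂f_2/∂x - ∂f_1/∂y = ∂(2*x*y)/∂x - ∂(y*(-x + 2*y))/∂y = x - 2*y
Assembling: d(omega) = (x - 2*y) dx ∧ dy.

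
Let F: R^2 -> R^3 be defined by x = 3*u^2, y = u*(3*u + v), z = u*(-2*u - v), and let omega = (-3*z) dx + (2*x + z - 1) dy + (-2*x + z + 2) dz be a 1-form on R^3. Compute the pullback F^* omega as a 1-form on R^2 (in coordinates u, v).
F^* omega = (92*u^3 + 28*u^2*v - 14*u - 3*v) du + (12*u^3 - 3*u) dv

Using F^*(f dg) = (f ∘ F) d(g ∘ F), substitute each coordinate x_i by F_i(u, v) in f_i, and replace dx_i by d F_i = (∂F_i/∂u) du + (∂F_i/∂v) dv.
  For the x component: f_1(F) = 3*u*(2*u + v); d F_1 = (6*u) du + (0) dv
  For the y component: f_2(F) = 4*u^2 - u*v - 1; d F_2 = (6*u + v) du + (u) dv
  For the z component: f_3(F) = -8*u^2 - u*v + 2; d F_3 = (-4*u - v) du + (-u) dv
Combining and collecting du, dv coefficients:
  coeff of du: 92*u^3 + 28*u^2*v - 14*u - 3*v
  coeff of dv: 12*u^3 - 3*u
F^* omega = (92*u^3 + 28*u^2*v - 14*u - 3*v) du + (12*u^3 - 3*u) dv.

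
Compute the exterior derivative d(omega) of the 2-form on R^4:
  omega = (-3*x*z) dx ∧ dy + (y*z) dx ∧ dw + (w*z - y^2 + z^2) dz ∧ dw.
d(omega) = (-3*x) dx ∧ dy ∧ dz + (-z) dx ∧ dy ∧ dw + (-y) dx ∧ dz ∧ dw + (-2*y) dy ∧ dz ∧ dw

For a 2-form omega = sum_{i<j} g_{ij} dx_i ∧ dx_j, the exterior derivative is
  d(omega) = sum_{i<j} d(g_{ij}) ∧ dx_i ∧ dx_j = sum_{i<j, k} (∂g_{ij}/∂x_k) dx_k ∧ dx_i ∧ dx_j.
Expand each term, using dx_k ∧ dx_i ∧ dx_j = sgn(permutation) dx_{(a)} ∧ dx_{(b)} ∧ dx_{(c)} with (a < b < c) sorted:
  d(-3*x*z) includes (∂/∂z)(-3*x*z) dz = (-3*x) dz, which multiplied by dx ∧ dy gives (-3*x) dx ∧ dy ∧ dz
  d(y*z) includes (∂/∂y)(y*z) dy = (z) dy, which multiplied by dx ∧ dw gives (-z) dx ∧ dy ∧ dw
  d(y*z) includes (∂/∂z)(y*z) dz = (y) dz, which multiplied by dx ∧ dw gives (-y) dx ∧ dz ∧ dw
  d(w*z - y^2 + z^2) includes (∂/∂y)(w*z - y^2 + z^2) dy = (-2*y) dy, which multiplied by dz ∧ dw gives (-2*y) dy ∧ dz ∧ dw
Collecting like 3-forms: d(omega) = (-3*x) dx ∧ dy ∧ dz + (-z) dx ∧ dy ∧ dw + (-y) dx ∧ dz ∧ dw + (-2*y) dy ∧ dz ∧ dw.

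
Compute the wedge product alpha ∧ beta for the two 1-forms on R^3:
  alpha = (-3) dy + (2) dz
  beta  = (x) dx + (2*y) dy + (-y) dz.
alpha ∧ beta = (3*x) dx ∧ dy + (-y) dy ∧ dz + (-2*x) dx ∧ dz

Distribute the wedge, using dx_i ∧ dx_j = -dx_j ∧ dx_i and dx_i ∧ dx_i = 0. For each pair (i, j) with i < j, the coefficient of dx_i ∧ dx_j in alpha ∧ beta is (alpha_i * beta_j - alpha_j * beta_i). Collecting: alpha ∧ beta = (3*x) dx ∧ dy + (-y) dy ∧ dz + (-2*x) dx ∧ dz.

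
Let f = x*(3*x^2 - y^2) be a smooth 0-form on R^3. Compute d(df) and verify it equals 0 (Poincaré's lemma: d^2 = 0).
d(df) = 0

Step 1: df = sum_i (∂f/∂x_i) dx_i = (9*x^2 - y^2) dx + (-2*x*y) dy + (0) dz.
Step 2: Apply d again. Using the 1-form formula, the coefficient of dx ∧ dy in d(df) is ∂^2 f/∂x ∂y - ∂^2 f/∂y ∂x = (-2*y) - (-2*y) = 0 (equality of mixed partials for smooth f).
Similarly for dx ∧ dz and dy ∧ dz — all coefficients vanish. So d(df) = 0.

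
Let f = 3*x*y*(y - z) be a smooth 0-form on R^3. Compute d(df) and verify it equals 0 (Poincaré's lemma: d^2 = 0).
d(df) = 0

Step 1: df = sum_i (∂f/∂x_i) dx_i = (3*y*(y - z)) dx + (3*x*(2*y - z)) dy + (-3*x*y) dz.
Step 2: Apply d again. Using the 1-form formula, the coefficient of dx ∧ dy in d(df) is ∂^2 f/∂x ∂y - ∂^2 f/∂y ∂x = (6*y - 3*z) - (6*y - 3*z) = 0 (equality of mixed partials for smooth f).
Similarly for dx ∧ dz and dy ∧ dz — all coefficients vanish. So d(df) = 0.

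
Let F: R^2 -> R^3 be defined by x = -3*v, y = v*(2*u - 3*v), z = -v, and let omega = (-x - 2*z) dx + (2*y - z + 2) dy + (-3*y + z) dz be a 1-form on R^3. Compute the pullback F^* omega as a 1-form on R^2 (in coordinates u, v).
F^* omega = (2*v*(4*u*v - 6*v^2 + v + 2)) du + (8*u^2*v - 36*u*v^2 + 8*u*v + 4*u + 36*v^3 - 15*v^2 - 26*v) dv

Using F^*(f dg) = (f ∘ F) d(g ∘ F), substitute each coordinate x_i by F_i(u, v) in f_i, and replace dx_i by d F_i = (∂F_i/∂u) du + (∂F_i/∂v) dv.
  For the x component: f_1(F) = 5*v; d F_1 = (0) du + (-3) dv
  For the y component: f_2(F) = 4*u*v - 6*v^2 + v + 2; d F_2 = (2*v) du + (2*u - 6*v) dv
  For the z component: f_3(F) = v*(-6*u + 9*v - 1); d F_3 = (0) du + (-1) dv
Combining and collecting du, dv coefficients:
  coeff of du: 2*v*(4*u*v - 6*v^2 + v + 2)
  coeff of dv: 8*u^2*v - 36*u*v^2 + 8*u*v + 4*u + 36*v^3 - 15*v^2 - 26*v
F^* omega = (2*v*(4*u*v - 6*v^2 + v + 2)) du + (8*u^2*v - 36*u*v^2 + 8*u*v + 4*u + 36*v^3 - 15*v^2 - 26*v) dv.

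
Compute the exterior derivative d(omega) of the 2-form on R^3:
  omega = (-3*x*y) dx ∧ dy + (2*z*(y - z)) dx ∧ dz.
d(omega) = (-2*z) dx ∧ dy ∧ dz

For a 2-form omega = sum_{i<j} g_{ij} dx_i ∧ dx_j, the exterior derivative is
  d(omega) = sum_{i<j} d(g_{ij}) ∧ dx_i ∧ dx_j = sum_{i<j, k} (∂g_{ij}/∂x_k) dx_k ∧ dx_i ∧ dx_j.
Expand each term, using dx_k ∧ dx_i ∧ dx_j = sgn(permutation) dx_{(a)} ∧ dx_{(b)} ∧ dx_{(c)} with (a < b < c) sorted:
  d(2*z*(y - z)) includes (∂/∂y)(2*z*(y - z)) dy = (2*z) dy, which multiplied by dx ∧ dz gives (-2*z) dx ∧ dy ∧ dz
Collecting like 3-forms: d(omega) = (-2*z) dx ∧ dy ∧ dz.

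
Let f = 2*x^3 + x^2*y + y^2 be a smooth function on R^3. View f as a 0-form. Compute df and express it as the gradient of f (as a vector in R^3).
df = (2*x*(3*x + y)) dx + (x^2 + 2*y) dy + (0) dz; grad f = (2*x*(3*x + y), x^2 + 2*y, 0)

For a 0-form f, d f = (∂f/∂x) dx + (∂f/∂y) dy + (∂f/∂z) dz. The components of the vector representation are exactly the entries of grad f in Cartesian coordinates:
  ∂f/∂x = 2*x*(3*x + y)
  ∂f/∂y = x^2 + 2*y
  ∂f/∂z = 0.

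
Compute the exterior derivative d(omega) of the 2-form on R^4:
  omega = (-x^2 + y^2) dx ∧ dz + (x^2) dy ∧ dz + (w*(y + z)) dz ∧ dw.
d(omega) = (2*x - 2*y) dx ∧ dy ∧ dz + (w) dy ∧ dz ∧ dw

For a 2-form omega = sum_{i<j} g_{ij} dx_i ∧ dx_j, the exterior derivative is
  d(omega) = sum_{i<j} d(g_{ij}) ∧ dx_i ∧ dx_j = sum_{i<j, k} (∂g_{ij}/∂x_k) dx_k ∧ dx_i ∧ dx_j.
Expand each term, using dx_k ∧ dx_i ∧ dx_j = sgn(permutation) dx_{(a)} ∧ dx_{(b)} ∧ dx_{(c)} with (a < b < c) sorted:
  d(-x^2 + y^2) includes (∂/∂y)(-x^2 + y^2) dy = (2*y) dy, which multiplied by dx ∧ dz gives (-2*y) dx ∧ dy ∧ dz
  d(x^2) includes (∂/∂x)(x^2) dx = (2*x) dx, which multiplied by dy ∧ dz gives (2*x) dx ∧ dy ∧ dz
  d(w*(y + z)) includes (∂/∂y)(w*(y + z)) dy = (w) dy, which multiplied by dz ∧ dw gives (w) dy ∧ dz ∧ dw
Collecting like 3-forms: d(omega) = (2*x - 2*y) dx ∧ dy ∧ dz + (w) dy ∧ dz ∧ dw.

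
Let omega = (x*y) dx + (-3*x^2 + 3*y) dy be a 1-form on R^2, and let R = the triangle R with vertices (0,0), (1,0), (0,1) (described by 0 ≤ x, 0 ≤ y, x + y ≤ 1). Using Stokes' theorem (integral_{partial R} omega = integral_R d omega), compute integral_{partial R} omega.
integral_(partial R) omega = -7/6

Stokes: integral_partial_R omega = integral_R d omega with d omega = (∂Q/∂x - ∂P/∂y) dx ∧ dy.
  ∂Q/∂x = -6*x
  ∂P/∂y = x
  integrand = ∂Q/∂x - ∂P/∂y = -7*x.
Integrating over R: integral_0^1 integral_0^{1-x} (-7*x) dy dx = -7/6.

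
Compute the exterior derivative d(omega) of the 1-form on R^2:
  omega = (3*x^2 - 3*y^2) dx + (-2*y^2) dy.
d(omega) = (6*y) dx ∧ dy

For a 1-form omega = sum_i f_i dx_i, the exterior derivative is
  d(omega) = sum_{i < j} (∂f_j/∂x_i - ∂f_i/∂x_j) dx_i ∧ dx_j.
  coefficient of dx ∧ dy: ∂f_2/∂x - ∂f_1/∂y = ∂(-2*y^2)/∂x - ∂(3*x^2 - 3*y^2)/∂y = 6*y
Assembling: d(omega) = (6*y) dx ∧ dy.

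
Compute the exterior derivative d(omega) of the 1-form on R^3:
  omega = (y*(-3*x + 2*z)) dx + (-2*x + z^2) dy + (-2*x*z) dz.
d(omega) = (3*x - 2*z - 2) dx ∧ dy + (-2*y - 2*z) dx ∧ dz + (-2*z) dy ∧ dz

For a 1-form omega = sum_i f_i dx_i, the exterior derivative is
  d(omega) = sum_{i < j} (∂f_j/∂x_i - ∂f_i/∂x_j) dx_i ∧ dx_j.
  coefficient of dx ∧ dy: ∂f_2/∂x - ∂f_1/∂y = ∂(-2*x + z^2)/∂x - ∂(y*(-3*x + 2*z))/∂y = 3*x - 2*z - 2
  coefficient of dx ∧ dz: ∂f_3/∂x - ∂f_1/∂z = ∂(-2*x*z)/∂x - ∂(y*(-3*x + 2*z))/∂z = -2*y - 2*z
  coefficient of dy ∧ dz: ∂f_3/∂y - ∂f_2/∂z = ∂(-2*x*z)/∂y - ∂(-2*x + z^2)/∂z = -2*z
Assembling: d(omega) = (3*x - 2*z - 2) dx ∧ dy + (-2*y - 2*z) dx ∧ dz + (-2*z) dy ∧ dz.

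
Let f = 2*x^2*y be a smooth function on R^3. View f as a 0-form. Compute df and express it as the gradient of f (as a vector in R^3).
df = (4*x*y) dx + (2*x^2) dy + (0) dz; grad f = (4*x*y, 2*x^2, 0)

For a 0-form f, d f = (∂f/∂x) dx + (∂f/∂y) dy + (∂f/∂z) dz. The components of the vector representation are exactly the entries of grad f in Cartesian coordinates:
  ∂f/∂x = 4*x*y
  ∂f/∂y = 2*x^2
  ∂f/∂z = 0.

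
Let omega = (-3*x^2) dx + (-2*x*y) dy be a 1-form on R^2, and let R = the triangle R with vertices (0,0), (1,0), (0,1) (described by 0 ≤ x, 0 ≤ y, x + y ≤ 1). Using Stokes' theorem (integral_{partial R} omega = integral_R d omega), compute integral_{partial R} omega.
integral_(partial R) omega = -1/3

Stokes: integral_partial_R omega = integral_R d omega with d omega = (∂Q/∂x - ∂P/∂y) dx ∧ dy.
  ∂Q/∂x = -2*y
  ∂P/∂y = 0
  integrand = ∂Q/∂x - ∂P/∂y = -2*y.
Integrating over R: integral_0^1 integral_0^{1-x} (-2*y) dy dx = -1/3.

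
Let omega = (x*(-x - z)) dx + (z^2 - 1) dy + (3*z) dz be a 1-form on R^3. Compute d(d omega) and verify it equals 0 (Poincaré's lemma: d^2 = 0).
d(d omega) = 0

Step 1: d omega = sum_{i<j} (∂f_j/∂x_i - ∂f_i/∂x_j) dx_i ∧ dx_j:
  coeff of dx ∧ dy: 0
  coeff of dx ∧ dz: x
  coeff of dy ∧ dz: -2*z
Step 2: Apply d again to each 2-form coefficient. The only possible 3-form in R^3 is dx ∧ dy ∧ dz, with coefficient
  ∂(coeff of dy∧dz)/∂x - ∂(coeff of dx∧dz)/∂y + ∂(coeff of dx∧dy)/∂z
  = ∂/∂x (-2*z) - ∂/∂y (x) + ∂/∂z (0).
Each of these terms simplifies to sums of mixed partials that cancel in pairs. The result is 0 (by equality of mixed partials for smooth functions — Schwarz / Clairaut).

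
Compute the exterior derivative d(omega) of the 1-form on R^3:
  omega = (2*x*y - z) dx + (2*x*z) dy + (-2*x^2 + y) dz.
d(omega) = (-2*x + 2*z) dx ∧ dy + (1 - 4*x) dx ∧ dz + (1 - 2*x) dy ∧ dz

For a 1-form omega = sum_i f_i dx_i, the exterior derivative is
  d(omega) = sum_{i < j} (∂f_j/∂x_i - ∂f_i/∂x_j) dx_i ∧ dx_j.
  coefficient of dx ∧ dy: ∂f_2/∂x - ∂f_1/∂y = ∂(2*x*z)/∂x - ∂(2*x*y - z)/∂y = -2*x + 2*z
  coefficient of dx ∧ dz: ∂f_3/∂x - ∂f_1/∂z = ∂(-2*x^2 + y)/∂x - ∂(2*x*y - z)/∂z = 1 - 4*x
  coefficient of dy ∧ dz: ∂f_3/∂y - ∂f_2/∂z = ∂(-2*x^2 + y)/∂y - ∂(2*x*z)/∂z = 1 - 2*x
Assembling: d(omega) = (-2*x + 2*z) dx ∧ dy + (1 - 4*x) dx ∧ dz + (1 - 2*x) dy ∧ dz.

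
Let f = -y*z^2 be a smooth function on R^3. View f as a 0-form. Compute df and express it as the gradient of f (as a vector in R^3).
df = (0) dx + (-z^2) dy + (-2*y*z) dz; grad f = (0, -z^2, -2*y*z)

For a 0-form f, d f = (∂f/∂x) dx + (∂f/∂y) dy + (∂f/∂z) dz. The components of the vector representation are exactly the entries of grad f in Cartesian coordinates:
  ∂f/∂x = 0
  ∂f/∂y = -z^2
  ∂f/∂z = -2*y*z.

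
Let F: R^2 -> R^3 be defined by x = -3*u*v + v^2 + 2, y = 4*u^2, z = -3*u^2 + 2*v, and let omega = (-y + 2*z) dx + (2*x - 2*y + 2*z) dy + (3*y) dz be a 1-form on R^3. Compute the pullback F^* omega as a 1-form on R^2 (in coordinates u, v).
F^* omega = (-184*u^3 - 18*u^2*v + 16*u*v^2 + 32*u*v + 32*u - 12*v^2) du + (30*u^3 - 20*u^2*v + 24*u^2 - 12*u*v + 8*v^2) dv

Using F^*(f dg) = (f ∘ F) d(g ∘ F), substitute each coordinate x_i by F_i(u, v) in f_i, and replace dx_i by d F_i = (∂F_i/∂u) du + (∂F_i/∂v) dv.
  For the x component: f_1(F) = -10*u^2 + 4*v; d F_1 = (-3*v) du + (-3*u + 2*v) dv
  For the y component: f_2(F) = -14*u^2 - 6*u*v + 2*v^2 + 4*v + 4; d F_2 = (8*u) du + (0) dv
  For the z component: f_3(F) = 12*u^2; d F_3 = (-6*u) du + (2) dv
Combining and collecting du, dv coefficients:
  coeff of du: -184*u^3 - 18*u^2*v + 16*u*v^2 + 32*u*v + 32*u - 12*v^2
  coeff of dv: 30*u^3 - 20*u^2*v + 24*u^2 - 12*u*v + 8*v^2
F^* omega = (-184*u^3 - 18*u^2*v + 16*u*v^2 + 32*u*v + 32*u - 12*v^2) du + (30*u^3 - 20*u^2*v + 24*u^2 - 12*u*v + 8*v^2) dv.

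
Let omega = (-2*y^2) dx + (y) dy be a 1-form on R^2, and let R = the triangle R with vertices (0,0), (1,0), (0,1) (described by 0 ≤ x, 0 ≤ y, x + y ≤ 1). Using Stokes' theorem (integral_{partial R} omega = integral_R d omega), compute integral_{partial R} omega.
integral_(partial R) omega = 2/3

Stokes: integral_partial_R omega = integral_R d omega with d omega = (∂Q/∂x - ∂P/∂y) dx ∧ dy.
  ∂Q/∂x = 0
  ∂P/∂y = -4*y
  integrand = ∂Q/∂x - ∂P/∂y = 4*y.
Integrating over R: integral_0^1 integral_0^{1-x} (4*y) dy dx = 2/3.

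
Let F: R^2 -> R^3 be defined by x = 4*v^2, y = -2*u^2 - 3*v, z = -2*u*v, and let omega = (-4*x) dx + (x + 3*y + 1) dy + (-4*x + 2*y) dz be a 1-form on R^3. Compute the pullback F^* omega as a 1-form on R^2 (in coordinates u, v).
F^* omega = (24*u^3 + 8*u^2*v - 16*u*v^2 + 36*u*v - 4*u + 32*v^3 + 12*v^2) du + (8*u^3 + 18*u^2 + 32*u*v^2 + 12*u*v - 128*v^3 - 12*v^2 + 27*v - 3) dv

Using F^*(f dg) = (f ∘ F) d(g ∘ F), substitute each coordinate x_i by F_i(u, v) in f_i, and replace dx_i by d F_i = (∂F_i/∂u) du + (∂F_i/∂v) dv.
  For the x component: f_1(F) = -16*v^2; d F_1 = (0) du + (8*v) dv
  For the y component: f_2(F) = -6*u^2 + 4*v^2 - 9*v + 1; d F_2 = (-4*u) du + (-3) dv
  For the z component: f_3(F) = -4*u^2 - 16*v^2 - 6*v; d F_3 = (-2*v) du + (-2*u) dv
Combining and collecting du, dv coefficients:
  coeff of du: 24*u^3 + 8*u^2*v - 16*u*v^2 + 36*u*v - 4*u + 32*v^3 + 12*v^2
  coeff of dv: 8*u^3 + 18*u^2 + 32*u*v^2 + 12*u*v - 128*v^3 - 12*v^2 + 27*v - 3
F^* omega = (24*u^3 + 8*u^2*v - 16*u*v^2 + 36*u*v - 4*u + 32*v^3 + 12*v^2) du + (8*u^3 + 18*u^2 + 32*u*v^2 + 12*u*v - 128*v^3 - 12*v^2 + 27*v - 3) dv.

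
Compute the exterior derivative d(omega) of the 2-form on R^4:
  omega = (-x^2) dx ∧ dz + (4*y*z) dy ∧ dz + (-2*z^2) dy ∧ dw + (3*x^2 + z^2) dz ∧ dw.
d(omega) = (4*z) dy ∧ dz ∧ dw + (6*x) dx ∧ dz ∧ dw

For a 2-form omega = sum_{i<j} g_{ij} dx_i ∧ dx_j, the exterior derivative is
  d(omega) = sum_{i<j} d(g_{ij}) ∧ dx_i ∧ dx_j = sum_{i<j, k} (∂g_{ij}/∂x_k) dx_k ∧ dx_i ∧ dx_j.
Expand each term, using dx_k ∧ dx_i ∧ dx_j = sgn(permutation) dx_{(a)} ∧ dx_{(b)} ∧ dx_{(c)} with (a < b < c) sorted:
  d(-2*z^2) includes (∂/∂z)(-2*z^2) dz = (-4*z) dz, which multiplied by dy ∧ dw gives (4*z) dy ∧ dz ∧ dw
  d(3*x^2 + z^2) includes (∂/∂x)(3*x^2 + z^2) dx = (6*x) dx, which multiplied by dz ∧ dw gives (6*x) dx ∧ dz ∧ dw
Collecting like 3-forms: d(omega) = (4*z) dy ∧ dz ∧ dw + (6*x) dx ∧ dz ∧ dw.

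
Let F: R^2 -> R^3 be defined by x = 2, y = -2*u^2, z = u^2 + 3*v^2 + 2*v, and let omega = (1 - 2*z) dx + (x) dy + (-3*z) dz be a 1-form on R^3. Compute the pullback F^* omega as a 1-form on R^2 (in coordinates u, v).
F^* omega = (2*u*(-3*u^2 - 9*v^2 - 6*v - 4)) du + (-18*u^2*v - 6*u^2 - 54*v^3 - 54*v^2 - 12*v) dv

Using F^*(f dg) = (f ∘ F) d(g ∘ F), substitute each coordinate x_i by F_i(u, v) in f_i, and replace dx_i by d F_i = (∂F_i/∂u) du + (∂F_i/∂v) dv.
  For the x component: f_1(F) = -2*u^2 - 6*v^2 - 4*v + 1; d F_1 = (0) du + (0) dv
  For the y component: f_2(F) = 2; d F_2 = (-4*u) du + (0) dv
  For the z component: f_3(F) = -3*u^2 - 9*v^2 - 6*v; d F_3 = (2*u) du + (6*v + 2) dv
Combining and collecting du, dv coefficients:
  coeff of du: 2*u*(-3*u^2 - 9*v^2 - 6*v - 4)
  coeff of dv: -18*u^2*v - 6*u^2 - 54*v^3 - 54*v^2 - 12*v
F^* omega = (2*u*(-3*u^2 - 9*v^2 - 6*v - 4)) du + (-18*u^2*v - 6*u^2 - 54*v^3 - 54*v^2 - 12*v) dv.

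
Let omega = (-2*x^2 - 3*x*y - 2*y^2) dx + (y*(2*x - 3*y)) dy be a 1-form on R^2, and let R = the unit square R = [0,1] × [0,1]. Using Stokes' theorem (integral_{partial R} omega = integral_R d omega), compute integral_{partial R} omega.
integral_(partial R) omega = 9/2

Stokes: integral_partial_R omega = integral_R d omega with d omega = (∂Q/∂x - ∂P/∂y) dx ∧ dy.
  ∂Q/∂x = 2*y
  ∂P/∂y = -3*x - 4*y
  integrand = ∂Q/∂x - ∂P/∂y = 3*x + 6*y.
Integrating over R: integral_0^1 integral_0^1 (3*x + 6*y) dx dy = 9/2.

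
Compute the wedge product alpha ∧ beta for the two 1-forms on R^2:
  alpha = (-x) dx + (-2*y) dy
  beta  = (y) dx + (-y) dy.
alpha ∧ beta = (y*(x + 2*y)) dx ∧ dy

Distribute the wedge, using dx_i ∧ dx_j = -dx_j ∧ dx_i and dx_i ∧ dx_i = 0. For each pair (i, j) with i < j, the coefficient of dx_i ∧ dx_j in alpha ∧ beta is (alpha_i * beta_j - alpha_j * beta_i). Collecting: alpha ∧ beta = (y*(x + 2*y)) dx ∧ dy.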